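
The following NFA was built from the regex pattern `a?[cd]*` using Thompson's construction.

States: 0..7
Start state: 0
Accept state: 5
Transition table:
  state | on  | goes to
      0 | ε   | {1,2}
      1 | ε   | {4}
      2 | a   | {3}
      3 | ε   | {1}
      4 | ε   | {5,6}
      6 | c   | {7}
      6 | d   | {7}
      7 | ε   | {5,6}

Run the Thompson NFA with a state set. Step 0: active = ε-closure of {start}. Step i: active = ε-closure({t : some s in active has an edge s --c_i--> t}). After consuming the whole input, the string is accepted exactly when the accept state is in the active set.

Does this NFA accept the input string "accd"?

start: ε-closure({0}) = {0,1,2,4,5,6}
'a' @ 1: {1,3,4,5,6}  ✓accept
'c' @ 2: {5,6,7}  ✓accept
'c' @ 3: {5,6,7}  ✓accept
'd' @ 4: {5,6,7}  ✓accept
after full input: {5,6,7}  (accept=5 in)

Answer: ACCEPT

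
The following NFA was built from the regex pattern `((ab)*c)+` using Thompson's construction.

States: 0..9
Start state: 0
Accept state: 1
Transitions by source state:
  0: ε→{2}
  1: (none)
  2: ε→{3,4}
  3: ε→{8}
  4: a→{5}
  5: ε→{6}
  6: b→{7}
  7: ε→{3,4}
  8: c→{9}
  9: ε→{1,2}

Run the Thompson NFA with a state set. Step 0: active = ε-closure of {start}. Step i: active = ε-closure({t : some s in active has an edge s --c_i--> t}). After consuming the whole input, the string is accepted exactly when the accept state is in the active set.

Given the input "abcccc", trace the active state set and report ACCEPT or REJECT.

start: ε-closure({0}) = {0,2,3,4,8}
'a' @ 1: {5,6}
'b' @ 2: {3,4,7,8}
'c' @ 3: {1,2,3,4,8,9}  (accept∈set)
'c' @ 4: {1,2,3,4,8,9}  (accept∈set)
'c' @ 5: {1,2,3,4,8,9}  (accept∈set)
'c' @ 6: {1,2,3,4,8,9}  (accept∈set)
end set {1,2,3,4,8,9} — state 1 in

Answer: ACCEPT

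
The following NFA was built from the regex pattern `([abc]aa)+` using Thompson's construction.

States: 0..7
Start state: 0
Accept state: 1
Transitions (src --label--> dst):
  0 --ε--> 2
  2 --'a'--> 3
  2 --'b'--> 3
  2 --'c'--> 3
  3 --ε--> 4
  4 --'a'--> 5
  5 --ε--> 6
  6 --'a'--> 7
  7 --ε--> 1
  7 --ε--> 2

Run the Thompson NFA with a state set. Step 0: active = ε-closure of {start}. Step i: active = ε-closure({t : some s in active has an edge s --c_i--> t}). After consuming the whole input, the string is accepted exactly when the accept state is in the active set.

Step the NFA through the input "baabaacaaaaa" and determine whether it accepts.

start: ε-closure({0}) = {0,2}
'b' @ 1: {3,4}
'a' @ 2: {5,6}
'a' @ 3: {1,2,7}  [accepting]
'b' @ 4: {3,4}
'a' @ 5: {5,6}
'a' @ 6: {1,2,7}  [accepting]
'c' @ 7: {3,4}
'a' @ 8: {5,6}
'a' @ 9: {1,2,7}  [accepting]
'a' @ 10: {3,4}
'a' @ 11: {5,6}
'a' @ 12: {1,2,7}  [accepting]
end set {1,2,7} — state 1 in

Answer: ACCEPT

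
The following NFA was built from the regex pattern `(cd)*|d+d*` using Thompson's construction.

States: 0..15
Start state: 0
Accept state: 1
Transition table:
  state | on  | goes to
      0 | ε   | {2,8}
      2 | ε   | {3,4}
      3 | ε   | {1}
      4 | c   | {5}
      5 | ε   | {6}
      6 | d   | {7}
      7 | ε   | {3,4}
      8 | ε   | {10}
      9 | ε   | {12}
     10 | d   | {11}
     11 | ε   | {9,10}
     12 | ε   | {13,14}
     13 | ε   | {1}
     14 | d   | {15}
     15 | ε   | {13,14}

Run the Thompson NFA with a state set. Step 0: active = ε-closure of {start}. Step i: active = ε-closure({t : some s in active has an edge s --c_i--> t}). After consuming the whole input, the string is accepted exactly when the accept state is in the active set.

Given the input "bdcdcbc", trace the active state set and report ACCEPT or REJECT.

start: ε-closure({0}) = {0,1,2,3,4,8,10}
'b' @ 1: {}  — dead — no transitions
rest 'dcdcbc' ignored (set empty)
final: {}; accept 1 not in set

Answer: REJECT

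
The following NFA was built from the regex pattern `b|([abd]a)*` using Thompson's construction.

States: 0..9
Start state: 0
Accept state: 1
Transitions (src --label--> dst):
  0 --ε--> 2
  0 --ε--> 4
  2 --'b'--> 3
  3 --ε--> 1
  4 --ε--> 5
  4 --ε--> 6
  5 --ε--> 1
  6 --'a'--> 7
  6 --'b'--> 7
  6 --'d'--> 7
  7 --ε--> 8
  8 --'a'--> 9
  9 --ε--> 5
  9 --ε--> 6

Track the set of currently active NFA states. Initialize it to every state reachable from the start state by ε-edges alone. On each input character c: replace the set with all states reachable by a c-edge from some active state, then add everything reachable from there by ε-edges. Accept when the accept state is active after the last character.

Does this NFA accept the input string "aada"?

Answer: ACCEPT

Derivation:
start: ε-closure({0}) = {0,1,2,4,5,6}
'a' @ 1: {7,8}
'a' @ 2: {1,5,6,9}  (accept∈set)
'd' @ 3: {7,8}
'a' @ 4: {1,5,6,9}  (accept∈set)
end set {1,5,6,9} — state 1 in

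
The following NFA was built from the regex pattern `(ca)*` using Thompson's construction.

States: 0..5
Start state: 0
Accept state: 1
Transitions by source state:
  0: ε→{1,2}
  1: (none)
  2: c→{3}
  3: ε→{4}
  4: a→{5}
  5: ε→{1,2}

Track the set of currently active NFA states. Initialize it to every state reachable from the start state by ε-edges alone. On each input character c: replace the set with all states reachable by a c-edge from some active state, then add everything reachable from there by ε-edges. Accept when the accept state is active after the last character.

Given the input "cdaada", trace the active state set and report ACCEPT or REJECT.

start: ε-closure({0}) = {0,1,2}
'c' @ 1: {3,4}
'd' @ 2: {}  — dead — no transitions
rest 'aada' ignored (set empty)
final: {}; accept 1 not in set

Answer: REJECT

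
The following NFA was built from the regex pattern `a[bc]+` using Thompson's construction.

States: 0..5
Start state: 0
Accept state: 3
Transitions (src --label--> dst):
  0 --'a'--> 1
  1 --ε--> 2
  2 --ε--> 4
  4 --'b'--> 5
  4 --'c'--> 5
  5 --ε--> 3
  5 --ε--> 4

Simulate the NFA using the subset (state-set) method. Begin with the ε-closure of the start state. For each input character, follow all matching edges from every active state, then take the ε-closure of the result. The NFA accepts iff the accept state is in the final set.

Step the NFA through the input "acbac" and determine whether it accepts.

S₀ = ε-closure({0}) = {0}
'a' @ 1: {1,2,4}
'c' @ 2: {3,4,5}  (accept∈set)
'b' @ 3: {3,4,5}  (accept∈set)
'a' @ 4: {}  — no active states
rest 'c' ignored (set empty)
end set {} — state 3 not in

Answer: REJECT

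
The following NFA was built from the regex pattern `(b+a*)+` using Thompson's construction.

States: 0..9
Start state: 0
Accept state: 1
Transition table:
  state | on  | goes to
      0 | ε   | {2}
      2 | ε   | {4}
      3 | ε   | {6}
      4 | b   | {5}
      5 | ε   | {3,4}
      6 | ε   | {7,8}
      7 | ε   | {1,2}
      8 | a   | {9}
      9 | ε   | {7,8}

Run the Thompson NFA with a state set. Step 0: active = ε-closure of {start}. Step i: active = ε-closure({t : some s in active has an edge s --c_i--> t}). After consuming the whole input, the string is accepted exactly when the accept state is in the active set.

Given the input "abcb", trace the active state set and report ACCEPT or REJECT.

initial (ε-close {0}): {0,2,4}
'a' @ 1: {}  — dead — no transitions
rest 'bcb' ignored (set empty)
final: {}; accept 1 not in set

Answer: REJECT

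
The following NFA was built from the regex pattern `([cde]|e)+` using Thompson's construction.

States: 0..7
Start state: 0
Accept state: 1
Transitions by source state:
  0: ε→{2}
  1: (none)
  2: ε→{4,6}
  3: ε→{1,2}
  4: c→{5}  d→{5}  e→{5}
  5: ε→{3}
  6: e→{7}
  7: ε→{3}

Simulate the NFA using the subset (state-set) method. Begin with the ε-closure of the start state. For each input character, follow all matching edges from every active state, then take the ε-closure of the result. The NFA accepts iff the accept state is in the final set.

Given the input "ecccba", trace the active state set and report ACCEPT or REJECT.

Answer: REJECT

Trace:
initial (ε-close {0}): {0,2,4,6}
'e' @ 1: {1,2,3,4,5,6,7}  [accepting]
'c' @ 2: {1,2,3,4,5,6}  [accepting]
'c' @ 3: {1,2,3,4,5,6}  [accepting]
'c' @ 4: {1,2,3,4,5,6}  [accepting]
'b' @ 5: {}  — dead — no transitions
rest 'a' ignored (set empty)
after full input: {}  (accept=1 not in)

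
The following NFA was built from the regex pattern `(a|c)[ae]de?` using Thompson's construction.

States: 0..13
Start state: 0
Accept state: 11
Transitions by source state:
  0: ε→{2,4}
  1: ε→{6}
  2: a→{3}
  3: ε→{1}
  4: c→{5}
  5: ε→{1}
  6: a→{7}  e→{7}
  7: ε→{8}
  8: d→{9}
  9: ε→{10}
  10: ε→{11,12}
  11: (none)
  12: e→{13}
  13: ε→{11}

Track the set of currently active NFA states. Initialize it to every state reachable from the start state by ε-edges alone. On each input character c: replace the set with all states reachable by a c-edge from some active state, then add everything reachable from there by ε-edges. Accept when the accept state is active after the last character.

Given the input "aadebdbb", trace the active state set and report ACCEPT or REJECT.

Answer: REJECT

Derivation:
S₀ = ε-closure({0}) = {0,2,4}
'a' @ 1: {1,3,6}
'a' @ 2: {7,8}
'd' @ 3: {9,10,11,12}  ✓accept
'e' @ 4: {11,13}  ✓accept
'b' @ 5: {}  — dead — no transitions
rest 'dbb' ignored (set empty)
after full input: {}  (accept=11 not in)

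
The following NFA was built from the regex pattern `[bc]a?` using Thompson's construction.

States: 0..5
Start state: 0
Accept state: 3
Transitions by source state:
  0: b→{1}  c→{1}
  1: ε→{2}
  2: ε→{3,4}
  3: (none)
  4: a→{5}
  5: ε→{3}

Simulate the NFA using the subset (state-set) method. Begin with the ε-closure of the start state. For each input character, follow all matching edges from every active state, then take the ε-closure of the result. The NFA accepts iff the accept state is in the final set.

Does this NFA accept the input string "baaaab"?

start: ε-closure({0}) = {0}
'b' @ 1: {1,2,3,4}  ✓accept
'a' @ 2: {3,5}  ✓accept
'a' @ 3: {}  — no active states
rest 'aab' ignored (set empty)
after full input: {}  (accept=3 not in)

Answer: REJECT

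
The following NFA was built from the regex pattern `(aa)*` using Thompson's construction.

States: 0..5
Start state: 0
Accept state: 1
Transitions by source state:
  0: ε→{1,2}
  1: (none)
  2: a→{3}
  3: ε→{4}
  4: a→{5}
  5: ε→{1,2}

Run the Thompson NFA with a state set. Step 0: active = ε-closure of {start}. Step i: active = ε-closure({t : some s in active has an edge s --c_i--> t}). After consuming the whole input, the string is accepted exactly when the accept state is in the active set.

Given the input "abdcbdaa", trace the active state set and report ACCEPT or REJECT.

start: ε-closure({0}) = {0,1,2}
'a' @ 1: {3,4}
'b' @ 2: {}  — no active states
rest 'dcbdaa' ignored (set empty)
after full input: {}  (accept=1 not in)

Answer: REJECT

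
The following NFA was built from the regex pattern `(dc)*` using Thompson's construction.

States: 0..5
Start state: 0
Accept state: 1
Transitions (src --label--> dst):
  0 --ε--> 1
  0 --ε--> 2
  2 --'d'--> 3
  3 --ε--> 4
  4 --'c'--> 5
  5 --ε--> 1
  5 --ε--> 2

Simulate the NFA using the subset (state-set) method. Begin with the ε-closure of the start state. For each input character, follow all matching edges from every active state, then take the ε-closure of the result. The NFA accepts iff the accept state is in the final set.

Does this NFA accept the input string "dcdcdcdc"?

initial (ε-close {0}): {0,1,2}
'd' @ 1: {3,4}
'c' @ 2: {1,2,5}  (accept∈set)
'd' @ 3: {3,4}
'c' @ 4: {1,2,5}  (accept∈set)
'd' @ 5: {3,4}
'c' @ 6: {1,2,5}  (accept∈set)
'd' @ 7: {3,4}
'c' @ 8: {1,2,5}  (accept∈set)
after full input: {1,2,5}  (accept=1 in)

Answer: ACCEPT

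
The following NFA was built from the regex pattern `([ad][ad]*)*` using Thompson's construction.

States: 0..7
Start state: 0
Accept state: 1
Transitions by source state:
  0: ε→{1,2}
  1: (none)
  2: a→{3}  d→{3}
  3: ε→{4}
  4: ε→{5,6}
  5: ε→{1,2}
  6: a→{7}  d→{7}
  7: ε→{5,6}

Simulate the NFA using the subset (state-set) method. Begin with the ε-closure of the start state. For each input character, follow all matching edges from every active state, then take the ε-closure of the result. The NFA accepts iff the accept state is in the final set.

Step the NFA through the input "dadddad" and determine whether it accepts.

Answer: ACCEPT

Trace:
start: ε-closure({0}) = {0,1,2}
'd' @ 1: {1,2,3,4,5,6}  [accepting]
'a' @ 2: {1,2,3,4,5,6,7}  [accepting]
'd' @ 3: {1,2,3,4,5,6,7}  [accepting]
'd' @ 4: {1,2,3,4,5,6,7}  [accepting]
'd' @ 5: {1,2,3,4,5,6,7}  [accepting]
'a' @ 6: {1,2,3,4,5,6,7}  [accepting]
'd' @ 7: {1,2,3,4,5,6,7}  [accepting]
after full input: {1,2,3,4,5,6,7}  (accept=1 in)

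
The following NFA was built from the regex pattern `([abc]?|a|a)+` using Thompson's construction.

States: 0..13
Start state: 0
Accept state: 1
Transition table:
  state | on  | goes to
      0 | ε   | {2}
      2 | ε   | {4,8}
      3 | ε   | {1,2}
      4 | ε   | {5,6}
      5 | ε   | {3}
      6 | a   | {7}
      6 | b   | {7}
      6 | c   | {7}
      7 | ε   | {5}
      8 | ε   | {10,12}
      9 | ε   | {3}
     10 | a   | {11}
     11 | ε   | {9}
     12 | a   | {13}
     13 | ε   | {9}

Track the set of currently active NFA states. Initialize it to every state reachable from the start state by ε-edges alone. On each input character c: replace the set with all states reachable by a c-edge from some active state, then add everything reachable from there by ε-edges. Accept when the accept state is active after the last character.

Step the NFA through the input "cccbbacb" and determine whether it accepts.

start: ε-closure({0}) = {0,1,2,3,4,5,6,8,10,12}
'c' @ 1: {1,2,3,4,5,6,7,8,10,12}  [accepting]
'c' @ 2: {1,2,3,4,5,6,7,8,10,12}  [accepting]
'c' @ 3: {1,2,3,4,5,6,7,8,10,12}  [accepting]
'b' @ 4: {1,2,3,4,5,6,7,8,10,12}  [accepting]
'b' @ 5: {1,2,3,4,5,6,7,8,10,12}  [accepting]
'a' @ 6: {1,2,3,4,5,6,7,8,9,10,11,12,13}  [accepting]
'c' @ 7: {1,2,3,4,5,6,7,8,10,12}  [accepting]
'b' @ 8: {1,2,3,4,5,6,7,8,10,12}  [accepting]
end set {1,2,3,4,5,6,7,8,10,12} — state 1 in

Answer: ACCEPT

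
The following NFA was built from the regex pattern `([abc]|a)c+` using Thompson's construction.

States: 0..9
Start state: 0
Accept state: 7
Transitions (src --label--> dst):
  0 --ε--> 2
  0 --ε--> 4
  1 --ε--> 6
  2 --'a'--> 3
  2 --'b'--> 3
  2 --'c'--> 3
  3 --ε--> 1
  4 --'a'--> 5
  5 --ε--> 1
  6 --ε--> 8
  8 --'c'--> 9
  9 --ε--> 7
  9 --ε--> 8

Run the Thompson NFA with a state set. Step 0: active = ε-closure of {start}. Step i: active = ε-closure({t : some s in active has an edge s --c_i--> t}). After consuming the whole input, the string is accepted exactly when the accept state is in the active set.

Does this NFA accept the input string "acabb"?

start: ε-closure({0}) = {0,2,4}
'a' @ 1: {1,3,5,6,8}
'c' @ 2: {7,8,9}  (accept∈set)
'a' @ 3: {}  — no active states
rest 'bb' ignored (set empty)
end set {} — state 7 not in

Answer: REJECT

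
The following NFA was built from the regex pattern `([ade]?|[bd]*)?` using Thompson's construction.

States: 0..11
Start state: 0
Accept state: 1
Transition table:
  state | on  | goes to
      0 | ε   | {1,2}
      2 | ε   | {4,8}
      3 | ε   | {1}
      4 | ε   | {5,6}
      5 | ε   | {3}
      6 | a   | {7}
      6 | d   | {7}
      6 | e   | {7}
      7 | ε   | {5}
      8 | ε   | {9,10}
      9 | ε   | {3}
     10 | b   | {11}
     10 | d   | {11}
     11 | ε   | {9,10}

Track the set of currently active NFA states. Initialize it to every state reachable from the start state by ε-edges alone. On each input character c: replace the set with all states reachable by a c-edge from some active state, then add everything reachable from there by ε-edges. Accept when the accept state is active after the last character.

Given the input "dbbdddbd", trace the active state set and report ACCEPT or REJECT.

Answer: ACCEPT

Trace:
initial (ε-close {0}): {0,1,2,3,4,5,6,8,9,10}
'd' @ 1: {1,3,5,7,9,10,11}  (accept∈set)
'b' @ 2: {1,3,9,10,11}  (accept∈set)
'b' @ 3: {1,3,9,10,11}  (accept∈set)
'd' @ 4: {1,3,9,10,11}  (accept∈set)
'd' @ 5: {1,3,9,10,11}  (accept∈set)
'd' @ 6: {1,3,9,10,11}  (accept∈set)
'b' @ 7: {1,3,9,10,11}  (accept∈set)
'd' @ 8: {1,3,9,10,11}  (accept∈set)
after full input: {1,3,9,10,11}  (accept=1 in)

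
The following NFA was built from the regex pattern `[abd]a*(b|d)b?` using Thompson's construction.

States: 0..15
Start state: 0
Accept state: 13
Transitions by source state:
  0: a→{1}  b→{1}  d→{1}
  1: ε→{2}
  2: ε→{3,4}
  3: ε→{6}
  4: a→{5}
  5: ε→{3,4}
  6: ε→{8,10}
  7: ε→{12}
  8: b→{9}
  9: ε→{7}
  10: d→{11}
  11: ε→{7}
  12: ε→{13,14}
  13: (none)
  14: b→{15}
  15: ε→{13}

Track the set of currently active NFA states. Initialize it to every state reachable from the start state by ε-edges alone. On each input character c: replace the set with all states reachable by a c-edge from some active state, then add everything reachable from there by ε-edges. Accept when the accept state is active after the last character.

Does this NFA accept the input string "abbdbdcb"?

initial (ε-close {0}): {0}
'a' @ 1: {1,2,3,4,6,8,10}
'b' @ 2: {7,9,12,13,14}  [accepting]
'b' @ 3: {13,15}  [accepting]
'd' @ 4: {}  — no active states
rest 'bdcb' ignored (set empty)
after full input: {}  (accept=13 not in)

Answer: REJECT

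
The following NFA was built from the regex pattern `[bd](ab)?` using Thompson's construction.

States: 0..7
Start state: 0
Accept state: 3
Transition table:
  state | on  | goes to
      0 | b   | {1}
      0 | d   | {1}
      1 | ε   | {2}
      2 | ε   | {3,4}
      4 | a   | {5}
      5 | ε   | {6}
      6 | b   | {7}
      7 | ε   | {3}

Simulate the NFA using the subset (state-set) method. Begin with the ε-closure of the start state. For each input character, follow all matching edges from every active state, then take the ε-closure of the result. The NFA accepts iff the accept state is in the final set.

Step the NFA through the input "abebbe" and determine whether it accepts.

start: ε-closure({0}) = {0}
'a' @ 1: {}  — dead — no transitions
rest 'bebbe' ignored (set empty)
after full input: {}  (accept=3 not in)

Answer: REJECT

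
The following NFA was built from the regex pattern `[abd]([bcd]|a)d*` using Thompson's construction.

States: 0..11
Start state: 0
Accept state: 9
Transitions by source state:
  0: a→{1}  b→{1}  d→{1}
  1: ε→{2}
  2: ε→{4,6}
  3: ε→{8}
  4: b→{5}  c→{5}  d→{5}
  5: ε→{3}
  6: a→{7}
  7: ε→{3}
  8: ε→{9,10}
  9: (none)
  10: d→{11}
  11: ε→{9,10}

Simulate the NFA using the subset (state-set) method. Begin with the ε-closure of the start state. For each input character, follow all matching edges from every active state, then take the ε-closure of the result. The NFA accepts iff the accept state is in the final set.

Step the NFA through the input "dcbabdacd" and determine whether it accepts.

initial (ε-close {0}): {0}
'd' @ 1: {1,2,4,6}
'c' @ 2: {3,5,8,9,10}  [accepting]
'b' @ 3: {}  — dead — no transitions
rest 'abdacd' ignored (set empty)
end set {} — state 9 not in

Answer: REJECT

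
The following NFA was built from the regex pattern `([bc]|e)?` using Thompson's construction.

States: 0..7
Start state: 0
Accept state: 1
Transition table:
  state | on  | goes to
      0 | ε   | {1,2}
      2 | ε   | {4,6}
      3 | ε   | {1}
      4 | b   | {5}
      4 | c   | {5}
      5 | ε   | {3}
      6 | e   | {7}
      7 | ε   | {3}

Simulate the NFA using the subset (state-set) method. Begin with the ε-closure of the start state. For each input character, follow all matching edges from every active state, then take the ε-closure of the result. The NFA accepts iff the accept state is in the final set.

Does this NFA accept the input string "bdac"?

S₀ = ε-closure({0}) = {0,1,2,4,6}
'b' @ 1: {1,3,5}  (accept∈set)
'd' @ 2: {}  — dead — no transitions
rest 'ac' ignored (set empty)
final: {}; accept 1 not in set

Answer: REJECT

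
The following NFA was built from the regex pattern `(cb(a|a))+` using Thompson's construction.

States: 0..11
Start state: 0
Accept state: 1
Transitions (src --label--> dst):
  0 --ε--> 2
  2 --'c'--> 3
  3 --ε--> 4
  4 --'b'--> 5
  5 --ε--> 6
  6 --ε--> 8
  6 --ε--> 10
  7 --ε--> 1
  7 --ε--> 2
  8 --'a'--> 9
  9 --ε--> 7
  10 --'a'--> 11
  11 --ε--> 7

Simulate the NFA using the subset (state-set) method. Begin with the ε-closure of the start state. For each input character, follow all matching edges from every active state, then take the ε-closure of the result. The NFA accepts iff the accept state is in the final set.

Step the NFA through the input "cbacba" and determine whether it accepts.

Answer: ACCEPT

Steps:
S₀ = ε-closure({0}) = {0,2}
'c' @ 1: {3,4}
'b' @ 2: {5,6,8,10}
'a' @ 3: {1,2,7,9,11}  ✓accept
'c' @ 4: {3,4}
'b' @ 5: {5,6,8,10}
'a' @ 6: {1,2,7,9,11}  ✓accept
after full input: {1,2,7,9,11}  (accept=1 in)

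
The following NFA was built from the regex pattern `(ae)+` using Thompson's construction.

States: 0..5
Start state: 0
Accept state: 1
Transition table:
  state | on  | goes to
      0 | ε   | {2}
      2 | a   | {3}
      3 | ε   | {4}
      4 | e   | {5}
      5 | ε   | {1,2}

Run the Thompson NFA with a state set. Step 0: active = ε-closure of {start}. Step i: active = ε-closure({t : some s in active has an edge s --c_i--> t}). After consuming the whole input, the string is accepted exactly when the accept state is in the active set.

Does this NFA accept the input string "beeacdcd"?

Answer: REJECT

Trace:
start: ε-closure({0}) = {0,2}
'b' @ 1: {}  — no active states
rest 'eeacdcd' ignored (set empty)
final: {}; accept 1 not in set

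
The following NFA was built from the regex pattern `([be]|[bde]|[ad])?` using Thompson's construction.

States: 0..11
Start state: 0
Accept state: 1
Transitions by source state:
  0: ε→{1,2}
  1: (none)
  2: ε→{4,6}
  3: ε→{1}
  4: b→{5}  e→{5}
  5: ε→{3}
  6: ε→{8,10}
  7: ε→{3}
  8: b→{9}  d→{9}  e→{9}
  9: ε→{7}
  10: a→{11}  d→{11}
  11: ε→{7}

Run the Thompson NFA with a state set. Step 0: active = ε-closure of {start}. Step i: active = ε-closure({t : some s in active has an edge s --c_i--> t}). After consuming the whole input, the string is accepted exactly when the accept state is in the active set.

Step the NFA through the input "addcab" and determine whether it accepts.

Answer: REJECT

Trace:
initial (ε-close {0}): {0,1,2,4,6,8,10}
'a' @ 1: {1,3,7,11}  [accepting]
'd' @ 2: {}  — dead — no transitions
rest 'dcab' ignored (set empty)
final: {}; accept 1 not in set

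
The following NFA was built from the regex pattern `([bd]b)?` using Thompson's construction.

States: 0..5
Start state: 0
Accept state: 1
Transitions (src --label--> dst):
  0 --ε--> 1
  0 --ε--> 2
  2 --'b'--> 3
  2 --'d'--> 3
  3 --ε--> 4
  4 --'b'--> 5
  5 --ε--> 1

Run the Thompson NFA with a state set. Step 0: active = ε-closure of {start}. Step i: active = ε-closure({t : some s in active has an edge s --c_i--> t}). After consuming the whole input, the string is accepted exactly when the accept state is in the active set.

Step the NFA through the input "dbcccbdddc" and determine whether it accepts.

start: ε-closure({0}) = {0,1,2}
'd' @ 1: {3,4}
'b' @ 2: {1,5}  (accept∈set)
'c' @ 3: {}  — dead — no transitions
rest 'ccbdddc' ignored (set empty)
final: {}; accept 1 not in set

Answer: REJECT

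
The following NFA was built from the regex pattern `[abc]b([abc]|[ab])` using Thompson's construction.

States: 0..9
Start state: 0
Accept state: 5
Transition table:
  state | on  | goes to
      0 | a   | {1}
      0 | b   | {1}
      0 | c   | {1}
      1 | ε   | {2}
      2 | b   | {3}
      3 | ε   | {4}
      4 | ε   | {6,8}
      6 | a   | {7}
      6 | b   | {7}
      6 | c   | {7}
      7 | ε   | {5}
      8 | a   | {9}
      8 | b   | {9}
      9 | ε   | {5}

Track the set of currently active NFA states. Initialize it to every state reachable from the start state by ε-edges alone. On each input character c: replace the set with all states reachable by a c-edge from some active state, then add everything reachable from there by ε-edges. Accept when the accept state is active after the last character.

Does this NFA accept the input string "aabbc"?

initial (ε-close {0}): {0}
'a' @ 1: {1,2}
'a' @ 2: {}  — no active states
rest 'bbc' ignored (set empty)
end set {} — state 5 not in

Answer: REJECT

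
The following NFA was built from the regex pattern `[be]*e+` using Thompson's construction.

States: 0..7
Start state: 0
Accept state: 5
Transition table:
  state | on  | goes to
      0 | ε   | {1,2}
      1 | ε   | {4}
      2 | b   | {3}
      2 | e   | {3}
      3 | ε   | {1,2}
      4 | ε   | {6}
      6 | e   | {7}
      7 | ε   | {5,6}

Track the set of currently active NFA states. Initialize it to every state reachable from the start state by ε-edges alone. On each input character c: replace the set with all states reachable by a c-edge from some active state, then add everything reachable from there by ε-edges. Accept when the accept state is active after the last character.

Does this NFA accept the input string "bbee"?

initial (ε-close {0}): {0,1,2,4,6}
'b' @ 1: {1,2,3,4,6}
'b' @ 2: {1,2,3,4,6}
'e' @ 3: {1,2,3,4,5,6,7}  ✓accept
'e' @ 4: {1,2,3,4,5,6,7}  ✓accept
final: {1,2,3,4,5,6,7}; accept 5 in set

Answer: ACCEPT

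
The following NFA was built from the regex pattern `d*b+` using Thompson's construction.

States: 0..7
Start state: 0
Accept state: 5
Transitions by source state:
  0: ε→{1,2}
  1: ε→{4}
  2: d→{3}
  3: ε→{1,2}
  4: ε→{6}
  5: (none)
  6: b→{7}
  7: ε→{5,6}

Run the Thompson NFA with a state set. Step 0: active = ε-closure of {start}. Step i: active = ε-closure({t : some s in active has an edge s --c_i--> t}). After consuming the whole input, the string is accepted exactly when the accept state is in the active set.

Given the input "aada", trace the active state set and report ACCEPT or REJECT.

Answer: REJECT

Trace:
start: ε-closure({0}) = {0,1,2,4,6}
'a' @ 1: {}  — dead — no transitions
rest 'ada' ignored (set empty)
end set {} — state 5 not in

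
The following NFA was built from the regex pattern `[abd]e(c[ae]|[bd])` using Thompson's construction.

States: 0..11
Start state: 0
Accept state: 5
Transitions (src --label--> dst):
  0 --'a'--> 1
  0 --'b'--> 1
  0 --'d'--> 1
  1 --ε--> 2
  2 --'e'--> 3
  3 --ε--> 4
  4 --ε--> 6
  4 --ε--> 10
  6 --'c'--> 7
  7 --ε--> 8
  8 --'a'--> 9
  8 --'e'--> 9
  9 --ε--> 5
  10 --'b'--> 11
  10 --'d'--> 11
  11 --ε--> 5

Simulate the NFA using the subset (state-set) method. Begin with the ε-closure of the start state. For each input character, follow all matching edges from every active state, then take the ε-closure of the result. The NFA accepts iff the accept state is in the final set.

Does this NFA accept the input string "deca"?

initial (ε-close {0}): {0}
'd' @ 1: {1,2}
'e' @ 2: {3,4,6,10}
'c' @ 3: {7,8}
'a' @ 4: {5,9}  [accepting]
end set {5,9} — state 5 in

Answer: ACCEPT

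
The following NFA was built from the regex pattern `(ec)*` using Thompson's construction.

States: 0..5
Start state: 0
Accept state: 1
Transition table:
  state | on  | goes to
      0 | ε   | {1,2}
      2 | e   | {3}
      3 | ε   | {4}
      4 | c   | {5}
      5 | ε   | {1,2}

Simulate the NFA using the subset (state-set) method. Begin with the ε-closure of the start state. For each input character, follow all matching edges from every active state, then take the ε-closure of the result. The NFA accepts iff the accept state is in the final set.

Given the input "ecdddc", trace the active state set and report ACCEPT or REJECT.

S₀ = ε-closure({0}) = {0,1,2}
'e' @ 1: {3,4}
'c' @ 2: {1,2,5}  (accept∈set)
'd' @ 3: {}  — no active states
rest 'ddc' ignored (set empty)
after full input: {}  (accept=1 not in)

Answer: REJECT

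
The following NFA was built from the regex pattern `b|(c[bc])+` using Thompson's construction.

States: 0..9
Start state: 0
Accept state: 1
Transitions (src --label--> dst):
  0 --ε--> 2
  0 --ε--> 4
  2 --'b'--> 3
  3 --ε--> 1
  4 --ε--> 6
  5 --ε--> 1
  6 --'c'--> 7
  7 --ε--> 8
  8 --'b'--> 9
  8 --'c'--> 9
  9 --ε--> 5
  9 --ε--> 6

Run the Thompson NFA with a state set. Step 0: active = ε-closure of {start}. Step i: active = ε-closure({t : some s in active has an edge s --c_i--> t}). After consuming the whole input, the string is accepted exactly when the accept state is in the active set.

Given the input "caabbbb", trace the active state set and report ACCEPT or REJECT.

start: ε-closure({0}) = {0,2,4,6}
'c' @ 1: {7,8}
'a' @ 2: {}  — dead — no transitions
rest 'abbbb' ignored (set empty)
end set {} — state 1 not in

Answer: REJECT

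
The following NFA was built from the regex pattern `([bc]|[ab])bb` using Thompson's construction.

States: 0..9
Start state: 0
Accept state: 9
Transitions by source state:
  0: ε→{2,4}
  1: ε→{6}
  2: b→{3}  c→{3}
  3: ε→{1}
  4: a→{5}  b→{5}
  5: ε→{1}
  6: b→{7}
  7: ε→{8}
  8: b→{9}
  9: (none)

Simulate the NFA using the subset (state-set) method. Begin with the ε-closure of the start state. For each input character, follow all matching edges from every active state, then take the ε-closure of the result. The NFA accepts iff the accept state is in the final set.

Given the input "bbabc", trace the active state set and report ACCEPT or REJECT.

Answer: REJECT

Steps:
S₀ = ε-closure({0}) = {0,2,4}
'b' @ 1: {1,3,5,6}
'b' @ 2: {7,8}
'a' @ 3: {}  — state set empty
rest 'bc' ignored (set empty)
end set {} — state 9 not in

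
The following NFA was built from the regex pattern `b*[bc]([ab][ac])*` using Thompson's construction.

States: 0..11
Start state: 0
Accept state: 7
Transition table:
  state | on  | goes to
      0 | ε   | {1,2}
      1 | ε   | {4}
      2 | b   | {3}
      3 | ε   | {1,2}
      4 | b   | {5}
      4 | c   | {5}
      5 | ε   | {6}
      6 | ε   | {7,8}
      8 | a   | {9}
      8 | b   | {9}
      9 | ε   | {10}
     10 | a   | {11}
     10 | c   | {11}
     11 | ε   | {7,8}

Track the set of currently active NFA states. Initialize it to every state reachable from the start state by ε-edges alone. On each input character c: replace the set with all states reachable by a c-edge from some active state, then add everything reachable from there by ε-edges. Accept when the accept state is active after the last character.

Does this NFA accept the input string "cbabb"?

Answer: REJECT

Steps:
initial (ε-close {0}): {0,1,2,4}
'c' @ 1: {5,6,7,8}  ✓accept
'b' @ 2: {9,10}
'a' @ 3: {7,8,11}  ✓accept
'b' @ 4: {9,10}
'b' @ 5: {}  — state set empty
final: {}; accept 7 not in set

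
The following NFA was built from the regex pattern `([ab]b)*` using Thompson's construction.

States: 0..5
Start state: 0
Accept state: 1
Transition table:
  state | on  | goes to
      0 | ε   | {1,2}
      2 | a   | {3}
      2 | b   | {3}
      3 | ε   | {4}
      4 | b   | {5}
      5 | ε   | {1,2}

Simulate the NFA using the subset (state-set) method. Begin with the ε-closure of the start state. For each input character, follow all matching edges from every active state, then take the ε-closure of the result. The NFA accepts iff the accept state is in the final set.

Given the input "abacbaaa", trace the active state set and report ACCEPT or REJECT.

S₀ = ε-closure({0}) = {0,1,2}
'a' @ 1: {3,4}
'b' @ 2: {1,2,5}  (accept∈set)
'a' @ 3: {3,4}
'c' @ 4: {}  — state set empty
rest 'baaa' ignored (set empty)
final: {}; accept 1 not in set

Answer: REJECT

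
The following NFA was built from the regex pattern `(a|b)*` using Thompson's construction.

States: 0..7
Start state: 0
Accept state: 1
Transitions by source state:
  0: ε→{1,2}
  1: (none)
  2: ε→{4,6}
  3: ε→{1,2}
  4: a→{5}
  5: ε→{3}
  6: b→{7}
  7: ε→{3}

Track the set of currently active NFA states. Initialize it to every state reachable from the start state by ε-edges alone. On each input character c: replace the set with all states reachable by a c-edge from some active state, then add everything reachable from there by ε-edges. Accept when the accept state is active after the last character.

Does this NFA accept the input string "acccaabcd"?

initial (ε-close {0}): {0,1,2,4,6}
'a' @ 1: {1,2,3,4,5,6}  ✓accept
'c' @ 2: {}  — state set empty
rest 'ccaabcd' ignored (set empty)
after full input: {}  (accept=1 not in)

Answer: REJECT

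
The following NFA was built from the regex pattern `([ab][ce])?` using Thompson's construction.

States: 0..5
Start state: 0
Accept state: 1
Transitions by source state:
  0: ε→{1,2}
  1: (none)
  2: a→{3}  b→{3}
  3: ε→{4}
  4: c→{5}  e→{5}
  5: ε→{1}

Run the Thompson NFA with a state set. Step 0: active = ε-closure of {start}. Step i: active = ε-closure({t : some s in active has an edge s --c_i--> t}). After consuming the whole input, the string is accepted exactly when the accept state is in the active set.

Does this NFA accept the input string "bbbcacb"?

S₀ = ε-closure({0}) = {0,1,2}
'b' @ 1: {3,4}
'b' @ 2: {}  — no active states
rest 'bcacb' ignored (set empty)
after full input: {}  (accept=1 not in)

Answer: REJECT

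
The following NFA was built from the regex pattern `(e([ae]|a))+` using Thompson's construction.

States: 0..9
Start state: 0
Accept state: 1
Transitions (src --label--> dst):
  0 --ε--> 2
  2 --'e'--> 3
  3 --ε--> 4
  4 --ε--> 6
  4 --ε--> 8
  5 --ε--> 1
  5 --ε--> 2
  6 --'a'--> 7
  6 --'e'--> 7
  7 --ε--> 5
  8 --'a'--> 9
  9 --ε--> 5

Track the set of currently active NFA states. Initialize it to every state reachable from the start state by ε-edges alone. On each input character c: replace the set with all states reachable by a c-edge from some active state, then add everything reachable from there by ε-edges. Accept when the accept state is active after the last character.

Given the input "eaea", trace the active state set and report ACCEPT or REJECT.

initial (ε-close {0}): {0,2}
'e' @ 1: {3,4,6,8}
'a' @ 2: {1,2,5,7,9}  [accepting]
'e' @ 3: {3,4,6,8}
'a' @ 4: {1,2,5,7,9}  [accepting]
final: {1,2,5,7,9}; accept 1 in set

Answer: ACCEPT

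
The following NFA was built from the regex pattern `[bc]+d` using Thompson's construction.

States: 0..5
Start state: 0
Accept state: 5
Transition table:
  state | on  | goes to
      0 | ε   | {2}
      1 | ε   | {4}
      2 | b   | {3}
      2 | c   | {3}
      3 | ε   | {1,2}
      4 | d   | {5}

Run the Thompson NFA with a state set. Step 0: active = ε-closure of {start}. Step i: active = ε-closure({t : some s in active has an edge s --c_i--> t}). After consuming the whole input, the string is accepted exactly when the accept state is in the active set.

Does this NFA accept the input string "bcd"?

S₀ = ε-closure({0}) = {0,2}
'b' @ 1: {1,2,3,4}
'c' @ 2: {1,2,3,4}
'd' @ 3: {5}  ✓accept
end set {5} — state 5 in

Answer: ACCEPT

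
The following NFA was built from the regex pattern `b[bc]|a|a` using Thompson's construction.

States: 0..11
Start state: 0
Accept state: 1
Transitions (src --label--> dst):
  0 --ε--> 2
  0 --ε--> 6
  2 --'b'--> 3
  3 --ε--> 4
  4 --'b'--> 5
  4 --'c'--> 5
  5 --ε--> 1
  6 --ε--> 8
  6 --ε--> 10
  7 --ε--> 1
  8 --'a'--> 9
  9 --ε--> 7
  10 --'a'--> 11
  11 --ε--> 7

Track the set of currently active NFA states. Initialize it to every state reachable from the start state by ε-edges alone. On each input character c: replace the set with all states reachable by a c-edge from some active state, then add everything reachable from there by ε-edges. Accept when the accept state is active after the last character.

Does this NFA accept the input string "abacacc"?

Answer: REJECT

Derivation:
start: ε-closure({0}) = {0,2,6,8,10}
'a' @ 1: {1,7,9,11}  (accept∈set)
'b' @ 2: {}  — dead — no transitions
rest 'acacc' ignored (set empty)
after full input: {}  (accept=1 not in)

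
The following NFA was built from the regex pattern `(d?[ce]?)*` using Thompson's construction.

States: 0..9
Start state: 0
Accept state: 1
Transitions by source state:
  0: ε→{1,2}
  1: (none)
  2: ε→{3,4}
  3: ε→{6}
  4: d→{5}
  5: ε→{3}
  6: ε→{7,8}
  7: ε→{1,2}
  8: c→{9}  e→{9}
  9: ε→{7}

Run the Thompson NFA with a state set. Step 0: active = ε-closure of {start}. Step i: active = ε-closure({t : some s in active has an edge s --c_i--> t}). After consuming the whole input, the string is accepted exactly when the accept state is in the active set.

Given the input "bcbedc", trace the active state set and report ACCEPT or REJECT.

S₀ = ε-closure({0}) = {0,1,2,3,4,6,7,8}
'b' @ 1: {}  — no active states
rest 'cbedc' ignored (set empty)
end set {} — state 1 not in

Answer: REJECT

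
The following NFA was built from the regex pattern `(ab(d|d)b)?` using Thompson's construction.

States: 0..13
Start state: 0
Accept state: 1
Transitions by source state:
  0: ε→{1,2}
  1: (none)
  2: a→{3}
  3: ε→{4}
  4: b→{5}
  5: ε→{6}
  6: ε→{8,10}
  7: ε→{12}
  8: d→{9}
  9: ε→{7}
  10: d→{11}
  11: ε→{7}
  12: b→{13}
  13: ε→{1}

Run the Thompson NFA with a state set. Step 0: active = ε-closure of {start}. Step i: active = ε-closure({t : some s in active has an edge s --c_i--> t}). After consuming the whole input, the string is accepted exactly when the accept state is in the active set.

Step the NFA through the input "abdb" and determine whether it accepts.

Answer: ACCEPT

Steps:
S₀ = ε-closure({0}) = {0,1,2}
'a' @ 1: {3,4}
'b' @ 2: {5,6,8,10}
'd' @ 3: {7,9,11,12}
'b' @ 4: {1,13}  (accept∈set)
end set {1,13} — state 1 in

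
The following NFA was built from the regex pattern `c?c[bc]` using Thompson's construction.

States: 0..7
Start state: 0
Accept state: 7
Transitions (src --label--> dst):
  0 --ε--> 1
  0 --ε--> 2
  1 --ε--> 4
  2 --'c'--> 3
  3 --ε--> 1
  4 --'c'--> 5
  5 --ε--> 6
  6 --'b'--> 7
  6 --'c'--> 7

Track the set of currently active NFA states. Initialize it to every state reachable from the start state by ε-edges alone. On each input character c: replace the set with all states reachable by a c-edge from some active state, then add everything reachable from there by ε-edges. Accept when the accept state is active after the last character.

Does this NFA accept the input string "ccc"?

S₀ = ε-closure({0}) = {0,1,2,4}
'c' @ 1: {1,3,4,5,6}
'c' @ 2: {5,6,7}  [accepting]
'c' @ 3: {7}  [accepting]
after full input: {7}  (accept=7 in)

Answer: ACCEPT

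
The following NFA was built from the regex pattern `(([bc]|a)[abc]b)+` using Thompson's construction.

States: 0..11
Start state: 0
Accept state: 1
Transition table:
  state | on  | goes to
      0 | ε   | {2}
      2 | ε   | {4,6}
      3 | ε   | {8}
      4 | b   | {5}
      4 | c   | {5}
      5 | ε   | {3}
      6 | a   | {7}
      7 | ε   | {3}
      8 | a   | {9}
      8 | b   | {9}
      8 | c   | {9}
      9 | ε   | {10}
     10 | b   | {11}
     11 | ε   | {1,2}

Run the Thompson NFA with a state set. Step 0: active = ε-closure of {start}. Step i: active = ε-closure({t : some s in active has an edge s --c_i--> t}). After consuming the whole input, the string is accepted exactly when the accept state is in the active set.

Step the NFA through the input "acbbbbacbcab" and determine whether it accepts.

start: ε-closure({0}) = {0,2,4,6}
'a' @ 1: {3,7,8}
'c' @ 2: {9,10}
'b' @ 3: {1,2,4,6,11}  (accept∈set)
'b' @ 4: {3,5,8}
'b' @ 5: {9,10}
'b' @ 6: {1,2,4,6,11}  (accept∈set)
'a' @ 7: {3,7,8}
'c' @ 8: {9,10}
'b' @ 9: {1,2,4,6,11}  (accept∈set)
'c' @ 10: {3,5,8}
'a' @ 11: {9,10}
'b' @ 12: {1,2,4,6,11}  (accept∈set)
end set {1,2,4,6,11} — state 1 in

Answer: ACCEPT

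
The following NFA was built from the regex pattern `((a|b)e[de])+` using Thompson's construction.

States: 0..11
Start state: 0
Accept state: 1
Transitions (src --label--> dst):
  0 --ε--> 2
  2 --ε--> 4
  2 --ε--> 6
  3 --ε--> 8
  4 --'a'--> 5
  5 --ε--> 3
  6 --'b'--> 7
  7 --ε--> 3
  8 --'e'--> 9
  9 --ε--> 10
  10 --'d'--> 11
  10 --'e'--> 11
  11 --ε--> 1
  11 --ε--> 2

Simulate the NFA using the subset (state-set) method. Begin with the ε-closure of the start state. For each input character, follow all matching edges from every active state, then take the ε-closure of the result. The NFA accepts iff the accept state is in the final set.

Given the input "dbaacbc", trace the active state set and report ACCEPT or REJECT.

S₀ = ε-closure({0}) = {0,2,4,6}
'd' @ 1: {}  — state set empty
rest 'baacbc' ignored (set empty)
end set {} — state 1 not in

Answer: REJECT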